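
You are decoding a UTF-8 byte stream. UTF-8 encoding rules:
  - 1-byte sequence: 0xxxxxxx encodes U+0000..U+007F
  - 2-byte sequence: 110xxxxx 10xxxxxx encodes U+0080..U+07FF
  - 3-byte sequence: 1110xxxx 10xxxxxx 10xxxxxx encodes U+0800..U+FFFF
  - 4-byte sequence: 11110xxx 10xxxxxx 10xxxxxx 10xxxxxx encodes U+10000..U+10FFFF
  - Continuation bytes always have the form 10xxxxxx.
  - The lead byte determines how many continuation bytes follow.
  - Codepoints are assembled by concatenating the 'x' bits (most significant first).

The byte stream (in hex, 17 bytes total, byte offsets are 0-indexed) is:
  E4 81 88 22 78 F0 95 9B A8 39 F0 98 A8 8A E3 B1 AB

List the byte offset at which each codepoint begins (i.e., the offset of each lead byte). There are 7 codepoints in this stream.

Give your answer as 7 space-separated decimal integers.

Byte[0]=E4: 3-byte lead, need 2 cont bytes. acc=0x4
Byte[1]=81: continuation. acc=(acc<<6)|0x01=0x101
Byte[2]=88: continuation. acc=(acc<<6)|0x08=0x4048
Completed: cp=U+4048 (starts at byte 0)
Byte[3]=22: 1-byte ASCII. cp=U+0022
Byte[4]=78: 1-byte ASCII. cp=U+0078
Byte[5]=F0: 4-byte lead, need 3 cont bytes. acc=0x0
Byte[6]=95: continuation. acc=(acc<<6)|0x15=0x15
Byte[7]=9B: continuation. acc=(acc<<6)|0x1B=0x55B
Byte[8]=A8: continuation. acc=(acc<<6)|0x28=0x156E8
Completed: cp=U+156E8 (starts at byte 5)
Byte[9]=39: 1-byte ASCII. cp=U+0039
Byte[10]=F0: 4-byte lead, need 3 cont bytes. acc=0x0
Byte[11]=98: continuation. acc=(acc<<6)|0x18=0x18
Byte[12]=A8: continuation. acc=(acc<<6)|0x28=0x628
Byte[13]=8A: continuation. acc=(acc<<6)|0x0A=0x18A0A
Completed: cp=U+18A0A (starts at byte 10)
Byte[14]=E3: 3-byte lead, need 2 cont bytes. acc=0x3
Byte[15]=B1: continuation. acc=(acc<<6)|0x31=0xF1
Byte[16]=AB: continuation. acc=(acc<<6)|0x2B=0x3C6B
Completed: cp=U+3C6B (starts at byte 14)

Answer: 0 3 4 5 9 10 14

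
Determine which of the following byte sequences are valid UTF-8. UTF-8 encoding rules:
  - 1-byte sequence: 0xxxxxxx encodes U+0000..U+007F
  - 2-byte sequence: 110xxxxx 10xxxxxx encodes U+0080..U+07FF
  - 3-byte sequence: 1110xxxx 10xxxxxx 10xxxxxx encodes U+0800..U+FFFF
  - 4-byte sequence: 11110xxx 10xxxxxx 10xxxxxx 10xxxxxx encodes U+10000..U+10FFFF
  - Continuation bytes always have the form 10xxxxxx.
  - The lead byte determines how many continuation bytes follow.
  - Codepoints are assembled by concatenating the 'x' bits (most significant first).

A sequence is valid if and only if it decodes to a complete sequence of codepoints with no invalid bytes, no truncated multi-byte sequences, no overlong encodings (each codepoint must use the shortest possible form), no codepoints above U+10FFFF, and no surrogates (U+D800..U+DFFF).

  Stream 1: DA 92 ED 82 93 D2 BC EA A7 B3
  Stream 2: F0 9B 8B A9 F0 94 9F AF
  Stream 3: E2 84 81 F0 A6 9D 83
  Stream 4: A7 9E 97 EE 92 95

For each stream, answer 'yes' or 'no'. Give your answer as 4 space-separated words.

Answer: yes yes yes no

Derivation:
Stream 1: decodes cleanly. VALID
Stream 2: decodes cleanly. VALID
Stream 3: decodes cleanly. VALID
Stream 4: error at byte offset 0. INVALID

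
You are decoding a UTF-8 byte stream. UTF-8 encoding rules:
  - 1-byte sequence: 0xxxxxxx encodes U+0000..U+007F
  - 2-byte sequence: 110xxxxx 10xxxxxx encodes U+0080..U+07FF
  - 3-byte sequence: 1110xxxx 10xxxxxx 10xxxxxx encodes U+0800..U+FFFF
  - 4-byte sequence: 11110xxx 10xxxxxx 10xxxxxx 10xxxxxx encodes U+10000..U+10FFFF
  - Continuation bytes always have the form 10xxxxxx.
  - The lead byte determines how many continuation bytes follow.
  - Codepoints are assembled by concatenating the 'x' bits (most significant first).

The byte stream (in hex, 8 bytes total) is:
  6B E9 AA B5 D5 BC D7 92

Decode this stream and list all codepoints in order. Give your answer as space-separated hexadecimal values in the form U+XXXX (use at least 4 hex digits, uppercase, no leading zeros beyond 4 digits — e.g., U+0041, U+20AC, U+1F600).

Byte[0]=6B: 1-byte ASCII. cp=U+006B
Byte[1]=E9: 3-byte lead, need 2 cont bytes. acc=0x9
Byte[2]=AA: continuation. acc=(acc<<6)|0x2A=0x26A
Byte[3]=B5: continuation. acc=(acc<<6)|0x35=0x9AB5
Completed: cp=U+9AB5 (starts at byte 1)
Byte[4]=D5: 2-byte lead, need 1 cont bytes. acc=0x15
Byte[5]=BC: continuation. acc=(acc<<6)|0x3C=0x57C
Completed: cp=U+057C (starts at byte 4)
Byte[6]=D7: 2-byte lead, need 1 cont bytes. acc=0x17
Byte[7]=92: continuation. acc=(acc<<6)|0x12=0x5D2
Completed: cp=U+05D2 (starts at byte 6)

Answer: U+006B U+9AB5 U+057C U+05D2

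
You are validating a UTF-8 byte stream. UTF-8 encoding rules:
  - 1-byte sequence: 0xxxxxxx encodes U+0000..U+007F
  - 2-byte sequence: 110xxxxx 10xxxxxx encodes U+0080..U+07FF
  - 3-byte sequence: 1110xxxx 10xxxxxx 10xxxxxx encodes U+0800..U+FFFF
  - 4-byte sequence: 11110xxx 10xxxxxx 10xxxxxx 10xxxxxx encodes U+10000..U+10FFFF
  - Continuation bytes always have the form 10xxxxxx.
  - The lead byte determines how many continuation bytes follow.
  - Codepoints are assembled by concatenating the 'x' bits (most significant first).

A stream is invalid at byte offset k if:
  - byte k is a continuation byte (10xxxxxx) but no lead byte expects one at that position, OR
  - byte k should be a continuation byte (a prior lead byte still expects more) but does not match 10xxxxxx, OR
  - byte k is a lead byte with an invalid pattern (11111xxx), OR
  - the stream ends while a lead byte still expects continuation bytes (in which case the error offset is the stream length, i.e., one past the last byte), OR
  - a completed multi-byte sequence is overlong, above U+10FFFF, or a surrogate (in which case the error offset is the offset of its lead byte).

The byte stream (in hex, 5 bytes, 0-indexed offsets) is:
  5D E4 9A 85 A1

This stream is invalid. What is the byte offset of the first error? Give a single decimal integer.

Answer: 4

Derivation:
Byte[0]=5D: 1-byte ASCII. cp=U+005D
Byte[1]=E4: 3-byte lead, need 2 cont bytes. acc=0x4
Byte[2]=9A: continuation. acc=(acc<<6)|0x1A=0x11A
Byte[3]=85: continuation. acc=(acc<<6)|0x05=0x4685
Completed: cp=U+4685 (starts at byte 1)
Byte[4]=A1: INVALID lead byte (not 0xxx/110x/1110/11110)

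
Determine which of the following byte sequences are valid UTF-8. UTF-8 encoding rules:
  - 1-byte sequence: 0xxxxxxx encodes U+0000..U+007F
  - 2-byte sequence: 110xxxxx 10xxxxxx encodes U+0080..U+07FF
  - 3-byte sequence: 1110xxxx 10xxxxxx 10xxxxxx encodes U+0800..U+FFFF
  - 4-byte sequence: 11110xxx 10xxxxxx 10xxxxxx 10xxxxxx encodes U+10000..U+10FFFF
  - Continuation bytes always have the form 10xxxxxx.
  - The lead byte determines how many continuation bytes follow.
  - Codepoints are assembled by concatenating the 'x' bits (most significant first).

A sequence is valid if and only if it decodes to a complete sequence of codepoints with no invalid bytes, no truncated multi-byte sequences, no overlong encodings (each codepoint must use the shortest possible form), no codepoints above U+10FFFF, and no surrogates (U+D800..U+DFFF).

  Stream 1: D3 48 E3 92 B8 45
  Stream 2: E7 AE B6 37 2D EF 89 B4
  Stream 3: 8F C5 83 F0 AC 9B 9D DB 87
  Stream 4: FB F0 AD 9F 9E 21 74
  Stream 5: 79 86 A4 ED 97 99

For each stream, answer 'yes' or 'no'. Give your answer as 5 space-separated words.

Stream 1: error at byte offset 1. INVALID
Stream 2: decodes cleanly. VALID
Stream 3: error at byte offset 0. INVALID
Stream 4: error at byte offset 0. INVALID
Stream 5: error at byte offset 1. INVALID

Answer: no yes no no no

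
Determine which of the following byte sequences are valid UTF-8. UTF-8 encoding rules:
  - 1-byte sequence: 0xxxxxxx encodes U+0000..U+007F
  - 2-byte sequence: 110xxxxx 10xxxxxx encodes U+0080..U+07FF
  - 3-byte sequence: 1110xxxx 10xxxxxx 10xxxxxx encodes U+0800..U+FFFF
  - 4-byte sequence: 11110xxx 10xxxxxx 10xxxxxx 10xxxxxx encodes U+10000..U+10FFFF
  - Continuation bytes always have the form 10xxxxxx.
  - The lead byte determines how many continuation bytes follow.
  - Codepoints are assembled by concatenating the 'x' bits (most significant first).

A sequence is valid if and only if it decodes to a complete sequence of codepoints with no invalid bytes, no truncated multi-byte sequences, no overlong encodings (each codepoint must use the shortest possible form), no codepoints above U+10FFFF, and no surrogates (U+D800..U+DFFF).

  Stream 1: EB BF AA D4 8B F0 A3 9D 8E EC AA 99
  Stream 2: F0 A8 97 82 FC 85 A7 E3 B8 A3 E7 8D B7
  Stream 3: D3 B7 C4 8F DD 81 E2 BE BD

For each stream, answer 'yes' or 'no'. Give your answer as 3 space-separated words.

Stream 1: decodes cleanly. VALID
Stream 2: error at byte offset 4. INVALID
Stream 3: decodes cleanly. VALID

Answer: yes no yes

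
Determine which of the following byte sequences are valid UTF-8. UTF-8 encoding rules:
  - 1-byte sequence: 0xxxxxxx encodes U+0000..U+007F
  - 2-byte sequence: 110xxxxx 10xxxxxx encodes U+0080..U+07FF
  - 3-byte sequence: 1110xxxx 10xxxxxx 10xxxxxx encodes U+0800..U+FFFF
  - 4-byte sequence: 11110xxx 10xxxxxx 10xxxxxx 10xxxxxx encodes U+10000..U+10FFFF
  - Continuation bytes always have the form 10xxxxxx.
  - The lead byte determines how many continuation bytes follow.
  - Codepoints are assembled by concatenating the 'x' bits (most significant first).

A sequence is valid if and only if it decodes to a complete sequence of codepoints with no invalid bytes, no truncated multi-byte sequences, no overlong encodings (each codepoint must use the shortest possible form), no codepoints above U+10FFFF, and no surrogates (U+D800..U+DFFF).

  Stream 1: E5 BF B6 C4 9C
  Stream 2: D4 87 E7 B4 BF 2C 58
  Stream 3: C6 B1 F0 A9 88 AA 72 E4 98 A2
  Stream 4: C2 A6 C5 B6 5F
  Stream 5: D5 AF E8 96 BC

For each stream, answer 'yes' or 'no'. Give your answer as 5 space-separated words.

Answer: yes yes yes yes yes

Derivation:
Stream 1: decodes cleanly. VALID
Stream 2: decodes cleanly. VALID
Stream 3: decodes cleanly. VALID
Stream 4: decodes cleanly. VALID
Stream 5: decodes cleanly. VALID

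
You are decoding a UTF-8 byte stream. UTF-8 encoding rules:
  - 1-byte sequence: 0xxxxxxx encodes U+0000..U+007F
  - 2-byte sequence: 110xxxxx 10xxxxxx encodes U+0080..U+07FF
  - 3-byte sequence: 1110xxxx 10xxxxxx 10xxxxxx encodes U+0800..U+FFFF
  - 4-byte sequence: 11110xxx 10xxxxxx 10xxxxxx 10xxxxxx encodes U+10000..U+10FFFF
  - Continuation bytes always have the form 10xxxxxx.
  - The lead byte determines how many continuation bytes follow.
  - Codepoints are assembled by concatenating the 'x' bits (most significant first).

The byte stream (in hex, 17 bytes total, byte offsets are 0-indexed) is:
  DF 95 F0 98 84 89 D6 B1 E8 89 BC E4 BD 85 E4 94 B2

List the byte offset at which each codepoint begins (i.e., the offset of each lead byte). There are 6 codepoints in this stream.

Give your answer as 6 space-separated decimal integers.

Answer: 0 2 6 8 11 14

Derivation:
Byte[0]=DF: 2-byte lead, need 1 cont bytes. acc=0x1F
Byte[1]=95: continuation. acc=(acc<<6)|0x15=0x7D5
Completed: cp=U+07D5 (starts at byte 0)
Byte[2]=F0: 4-byte lead, need 3 cont bytes. acc=0x0
Byte[3]=98: continuation. acc=(acc<<6)|0x18=0x18
Byte[4]=84: continuation. acc=(acc<<6)|0x04=0x604
Byte[5]=89: continuation. acc=(acc<<6)|0x09=0x18109
Completed: cp=U+18109 (starts at byte 2)
Byte[6]=D6: 2-byte lead, need 1 cont bytes. acc=0x16
Byte[7]=B1: continuation. acc=(acc<<6)|0x31=0x5B1
Completed: cp=U+05B1 (starts at byte 6)
Byte[8]=E8: 3-byte lead, need 2 cont bytes. acc=0x8
Byte[9]=89: continuation. acc=(acc<<6)|0x09=0x209
Byte[10]=BC: continuation. acc=(acc<<6)|0x3C=0x827C
Completed: cp=U+827C (starts at byte 8)
Byte[11]=E4: 3-byte lead, need 2 cont bytes. acc=0x4
Byte[12]=BD: continuation. acc=(acc<<6)|0x3D=0x13D
Byte[13]=85: continuation. acc=(acc<<6)|0x05=0x4F45
Completed: cp=U+4F45 (starts at byte 11)
Byte[14]=E4: 3-byte lead, need 2 cont bytes. acc=0x4
Byte[15]=94: continuation. acc=(acc<<6)|0x14=0x114
Byte[16]=B2: continuation. acc=(acc<<6)|0x32=0x4532
Completed: cp=U+4532 (starts at byte 14)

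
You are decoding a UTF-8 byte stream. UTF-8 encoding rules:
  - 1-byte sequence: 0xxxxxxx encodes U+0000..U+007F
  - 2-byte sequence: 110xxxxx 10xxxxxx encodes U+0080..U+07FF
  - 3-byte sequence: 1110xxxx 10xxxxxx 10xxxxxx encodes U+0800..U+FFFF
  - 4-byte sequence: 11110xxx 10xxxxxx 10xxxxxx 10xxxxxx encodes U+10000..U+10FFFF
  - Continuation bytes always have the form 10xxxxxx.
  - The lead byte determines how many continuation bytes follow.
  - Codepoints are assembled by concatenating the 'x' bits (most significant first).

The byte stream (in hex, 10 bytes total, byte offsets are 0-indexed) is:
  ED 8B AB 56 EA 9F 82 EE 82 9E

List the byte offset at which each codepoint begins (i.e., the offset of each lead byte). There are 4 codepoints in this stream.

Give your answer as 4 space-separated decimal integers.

Answer: 0 3 4 7

Derivation:
Byte[0]=ED: 3-byte lead, need 2 cont bytes. acc=0xD
Byte[1]=8B: continuation. acc=(acc<<6)|0x0B=0x34B
Byte[2]=AB: continuation. acc=(acc<<6)|0x2B=0xD2EB
Completed: cp=U+D2EB (starts at byte 0)
Byte[3]=56: 1-byte ASCII. cp=U+0056
Byte[4]=EA: 3-byte lead, need 2 cont bytes. acc=0xA
Byte[5]=9F: continuation. acc=(acc<<6)|0x1F=0x29F
Byte[6]=82: continuation. acc=(acc<<6)|0x02=0xA7C2
Completed: cp=U+A7C2 (starts at byte 4)
Byte[7]=EE: 3-byte lead, need 2 cont bytes. acc=0xE
Byte[8]=82: continuation. acc=(acc<<6)|0x02=0x382
Byte[9]=9E: continuation. acc=(acc<<6)|0x1E=0xE09E
Completed: cp=U+E09E (starts at byte 7)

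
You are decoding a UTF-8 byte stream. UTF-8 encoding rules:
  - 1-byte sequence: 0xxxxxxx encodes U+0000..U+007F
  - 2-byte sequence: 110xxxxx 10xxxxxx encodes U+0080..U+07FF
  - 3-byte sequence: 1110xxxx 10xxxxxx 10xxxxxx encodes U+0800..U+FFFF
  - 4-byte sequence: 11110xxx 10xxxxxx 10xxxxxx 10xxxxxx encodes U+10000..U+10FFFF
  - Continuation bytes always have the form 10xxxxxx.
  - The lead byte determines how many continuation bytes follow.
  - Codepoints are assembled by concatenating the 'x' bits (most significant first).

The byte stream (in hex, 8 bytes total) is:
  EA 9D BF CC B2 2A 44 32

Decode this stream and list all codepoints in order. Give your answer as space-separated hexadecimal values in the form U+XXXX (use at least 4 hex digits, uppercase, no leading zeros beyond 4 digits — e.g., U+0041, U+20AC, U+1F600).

Answer: U+A77F U+0332 U+002A U+0044 U+0032

Derivation:
Byte[0]=EA: 3-byte lead, need 2 cont bytes. acc=0xA
Byte[1]=9D: continuation. acc=(acc<<6)|0x1D=0x29D
Byte[2]=BF: continuation. acc=(acc<<6)|0x3F=0xA77F
Completed: cp=U+A77F (starts at byte 0)
Byte[3]=CC: 2-byte lead, need 1 cont bytes. acc=0xC
Byte[4]=B2: continuation. acc=(acc<<6)|0x32=0x332
Completed: cp=U+0332 (starts at byte 3)
Byte[5]=2A: 1-byte ASCII. cp=U+002A
Byte[6]=44: 1-byte ASCII. cp=U+0044
Byte[7]=32: 1-byte ASCII. cp=U+0032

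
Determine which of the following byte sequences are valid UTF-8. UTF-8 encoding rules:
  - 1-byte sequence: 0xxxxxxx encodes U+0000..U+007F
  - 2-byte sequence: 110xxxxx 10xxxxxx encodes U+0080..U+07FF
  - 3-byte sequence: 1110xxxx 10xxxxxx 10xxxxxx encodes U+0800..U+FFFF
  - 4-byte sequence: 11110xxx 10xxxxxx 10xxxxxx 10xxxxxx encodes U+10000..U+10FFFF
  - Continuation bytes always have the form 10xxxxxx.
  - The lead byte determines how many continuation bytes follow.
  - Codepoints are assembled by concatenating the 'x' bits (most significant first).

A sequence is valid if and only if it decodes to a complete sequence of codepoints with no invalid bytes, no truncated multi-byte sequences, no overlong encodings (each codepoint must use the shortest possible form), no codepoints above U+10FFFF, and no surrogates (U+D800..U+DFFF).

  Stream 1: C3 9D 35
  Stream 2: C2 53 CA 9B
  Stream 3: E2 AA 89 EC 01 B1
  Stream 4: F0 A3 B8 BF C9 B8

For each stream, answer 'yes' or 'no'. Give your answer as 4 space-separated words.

Stream 1: decodes cleanly. VALID
Stream 2: error at byte offset 1. INVALID
Stream 3: error at byte offset 4. INVALID
Stream 4: decodes cleanly. VALID

Answer: yes no no yes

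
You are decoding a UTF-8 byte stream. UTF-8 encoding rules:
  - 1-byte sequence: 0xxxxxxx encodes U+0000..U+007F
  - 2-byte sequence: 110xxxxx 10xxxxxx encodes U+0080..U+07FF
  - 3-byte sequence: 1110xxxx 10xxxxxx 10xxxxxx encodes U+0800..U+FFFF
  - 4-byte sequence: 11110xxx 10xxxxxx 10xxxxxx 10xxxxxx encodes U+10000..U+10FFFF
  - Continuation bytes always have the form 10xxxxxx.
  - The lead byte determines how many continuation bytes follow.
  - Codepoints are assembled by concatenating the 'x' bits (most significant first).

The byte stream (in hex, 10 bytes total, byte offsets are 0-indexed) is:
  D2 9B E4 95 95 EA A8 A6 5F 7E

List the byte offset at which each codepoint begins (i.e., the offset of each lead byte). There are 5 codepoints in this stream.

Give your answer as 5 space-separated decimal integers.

Answer: 0 2 5 8 9

Derivation:
Byte[0]=D2: 2-byte lead, need 1 cont bytes. acc=0x12
Byte[1]=9B: continuation. acc=(acc<<6)|0x1B=0x49B
Completed: cp=U+049B (starts at byte 0)
Byte[2]=E4: 3-byte lead, need 2 cont bytes. acc=0x4
Byte[3]=95: continuation. acc=(acc<<6)|0x15=0x115
Byte[4]=95: continuation. acc=(acc<<6)|0x15=0x4555
Completed: cp=U+4555 (starts at byte 2)
Byte[5]=EA: 3-byte lead, need 2 cont bytes. acc=0xA
Byte[6]=A8: continuation. acc=(acc<<6)|0x28=0x2A8
Byte[7]=A6: continuation. acc=(acc<<6)|0x26=0xAA26
Completed: cp=U+AA26 (starts at byte 5)
Byte[8]=5F: 1-byte ASCII. cp=U+005F
Byte[9]=7E: 1-byte ASCII. cp=U+007E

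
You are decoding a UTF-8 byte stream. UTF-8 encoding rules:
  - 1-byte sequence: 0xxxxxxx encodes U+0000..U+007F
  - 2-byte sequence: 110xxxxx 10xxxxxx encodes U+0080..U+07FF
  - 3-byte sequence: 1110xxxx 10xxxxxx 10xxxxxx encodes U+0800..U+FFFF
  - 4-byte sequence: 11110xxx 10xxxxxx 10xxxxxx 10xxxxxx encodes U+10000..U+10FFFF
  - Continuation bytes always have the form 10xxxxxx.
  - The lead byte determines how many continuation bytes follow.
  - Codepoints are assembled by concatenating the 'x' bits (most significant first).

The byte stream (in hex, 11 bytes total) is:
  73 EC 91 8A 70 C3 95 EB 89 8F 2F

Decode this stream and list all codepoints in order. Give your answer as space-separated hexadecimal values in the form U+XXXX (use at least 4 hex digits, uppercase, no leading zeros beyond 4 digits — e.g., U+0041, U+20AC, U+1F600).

Byte[0]=73: 1-byte ASCII. cp=U+0073
Byte[1]=EC: 3-byte lead, need 2 cont bytes. acc=0xC
Byte[2]=91: continuation. acc=(acc<<6)|0x11=0x311
Byte[3]=8A: continuation. acc=(acc<<6)|0x0A=0xC44A
Completed: cp=U+C44A (starts at byte 1)
Byte[4]=70: 1-byte ASCII. cp=U+0070
Byte[5]=C3: 2-byte lead, need 1 cont bytes. acc=0x3
Byte[6]=95: continuation. acc=(acc<<6)|0x15=0xD5
Completed: cp=U+00D5 (starts at byte 5)
Byte[7]=EB: 3-byte lead, need 2 cont bytes. acc=0xB
Byte[8]=89: continuation. acc=(acc<<6)|0x09=0x2C9
Byte[9]=8F: continuation. acc=(acc<<6)|0x0F=0xB24F
Completed: cp=U+B24F (starts at byte 7)
Byte[10]=2F: 1-byte ASCII. cp=U+002F

Answer: U+0073 U+C44A U+0070 U+00D5 U+B24F U+002F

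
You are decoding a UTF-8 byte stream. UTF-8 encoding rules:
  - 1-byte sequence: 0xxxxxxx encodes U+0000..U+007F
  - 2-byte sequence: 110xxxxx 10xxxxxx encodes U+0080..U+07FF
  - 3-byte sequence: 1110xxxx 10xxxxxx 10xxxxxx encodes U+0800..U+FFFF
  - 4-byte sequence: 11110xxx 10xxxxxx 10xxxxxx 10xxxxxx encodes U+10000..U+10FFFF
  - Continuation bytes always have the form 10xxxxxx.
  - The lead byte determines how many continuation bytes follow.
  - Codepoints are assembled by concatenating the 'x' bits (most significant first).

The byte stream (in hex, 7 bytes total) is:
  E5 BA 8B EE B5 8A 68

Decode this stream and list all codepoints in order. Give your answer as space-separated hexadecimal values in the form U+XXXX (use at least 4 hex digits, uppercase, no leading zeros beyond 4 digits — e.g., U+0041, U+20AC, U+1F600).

Byte[0]=E5: 3-byte lead, need 2 cont bytes. acc=0x5
Byte[1]=BA: continuation. acc=(acc<<6)|0x3A=0x17A
Byte[2]=8B: continuation. acc=(acc<<6)|0x0B=0x5E8B
Completed: cp=U+5E8B (starts at byte 0)
Byte[3]=EE: 3-byte lead, need 2 cont bytes. acc=0xE
Byte[4]=B5: continuation. acc=(acc<<6)|0x35=0x3B5
Byte[5]=8A: continuation. acc=(acc<<6)|0x0A=0xED4A
Completed: cp=U+ED4A (starts at byte 3)
Byte[6]=68: 1-byte ASCII. cp=U+0068

Answer: U+5E8B U+ED4A U+0068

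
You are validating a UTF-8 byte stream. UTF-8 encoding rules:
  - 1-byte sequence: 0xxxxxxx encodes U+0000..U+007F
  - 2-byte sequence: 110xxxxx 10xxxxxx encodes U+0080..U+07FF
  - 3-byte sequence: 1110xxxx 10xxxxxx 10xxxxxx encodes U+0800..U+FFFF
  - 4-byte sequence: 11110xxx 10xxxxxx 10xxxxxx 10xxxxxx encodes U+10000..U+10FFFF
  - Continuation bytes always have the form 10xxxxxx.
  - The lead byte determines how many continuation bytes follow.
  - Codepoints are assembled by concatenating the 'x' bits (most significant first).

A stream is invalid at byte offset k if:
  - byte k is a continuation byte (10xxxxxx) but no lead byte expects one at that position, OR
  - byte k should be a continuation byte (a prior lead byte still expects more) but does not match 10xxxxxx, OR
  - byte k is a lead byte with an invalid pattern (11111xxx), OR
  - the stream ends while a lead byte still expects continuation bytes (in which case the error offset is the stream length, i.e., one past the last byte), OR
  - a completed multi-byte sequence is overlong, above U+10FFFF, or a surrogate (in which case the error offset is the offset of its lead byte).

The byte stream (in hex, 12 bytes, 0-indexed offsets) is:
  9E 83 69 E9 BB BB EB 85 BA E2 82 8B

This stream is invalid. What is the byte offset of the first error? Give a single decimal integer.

Byte[0]=9E: INVALID lead byte (not 0xxx/110x/1110/11110)

Answer: 0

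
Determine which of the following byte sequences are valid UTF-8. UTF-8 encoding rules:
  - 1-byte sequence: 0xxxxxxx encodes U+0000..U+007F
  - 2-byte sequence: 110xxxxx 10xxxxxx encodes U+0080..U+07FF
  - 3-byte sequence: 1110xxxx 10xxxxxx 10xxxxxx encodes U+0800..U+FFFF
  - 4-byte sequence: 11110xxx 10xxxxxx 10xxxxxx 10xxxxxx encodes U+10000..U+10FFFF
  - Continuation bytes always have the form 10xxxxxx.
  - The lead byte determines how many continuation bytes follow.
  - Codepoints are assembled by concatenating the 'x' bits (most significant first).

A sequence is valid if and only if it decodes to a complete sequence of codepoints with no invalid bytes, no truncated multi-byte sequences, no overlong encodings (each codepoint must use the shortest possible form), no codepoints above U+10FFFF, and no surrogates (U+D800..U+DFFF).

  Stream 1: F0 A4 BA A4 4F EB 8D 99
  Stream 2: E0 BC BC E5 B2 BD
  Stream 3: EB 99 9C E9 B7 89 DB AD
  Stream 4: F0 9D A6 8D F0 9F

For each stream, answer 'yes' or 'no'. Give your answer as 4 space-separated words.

Stream 1: decodes cleanly. VALID
Stream 2: decodes cleanly. VALID
Stream 3: decodes cleanly. VALID
Stream 4: error at byte offset 6. INVALID

Answer: yes yes yes no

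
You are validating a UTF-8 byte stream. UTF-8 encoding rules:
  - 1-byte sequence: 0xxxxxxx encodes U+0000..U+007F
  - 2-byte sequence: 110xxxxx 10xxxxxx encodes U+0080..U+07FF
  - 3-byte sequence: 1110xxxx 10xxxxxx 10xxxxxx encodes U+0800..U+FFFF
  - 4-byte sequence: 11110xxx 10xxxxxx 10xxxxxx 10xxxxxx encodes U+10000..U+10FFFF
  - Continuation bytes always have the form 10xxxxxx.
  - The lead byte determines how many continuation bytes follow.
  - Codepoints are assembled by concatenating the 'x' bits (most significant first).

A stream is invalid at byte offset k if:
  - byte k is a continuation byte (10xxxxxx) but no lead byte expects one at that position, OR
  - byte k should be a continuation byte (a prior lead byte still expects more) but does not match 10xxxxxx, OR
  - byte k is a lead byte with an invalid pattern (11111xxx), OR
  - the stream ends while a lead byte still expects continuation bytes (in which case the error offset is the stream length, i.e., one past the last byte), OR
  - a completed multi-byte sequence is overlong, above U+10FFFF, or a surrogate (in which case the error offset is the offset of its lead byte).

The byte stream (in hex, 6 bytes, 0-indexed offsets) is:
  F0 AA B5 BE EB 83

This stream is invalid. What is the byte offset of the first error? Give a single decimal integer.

Byte[0]=F0: 4-byte lead, need 3 cont bytes. acc=0x0
Byte[1]=AA: continuation. acc=(acc<<6)|0x2A=0x2A
Byte[2]=B5: continuation. acc=(acc<<6)|0x35=0xAB5
Byte[3]=BE: continuation. acc=(acc<<6)|0x3E=0x2AD7E
Completed: cp=U+2AD7E (starts at byte 0)
Byte[4]=EB: 3-byte lead, need 2 cont bytes. acc=0xB
Byte[5]=83: continuation. acc=(acc<<6)|0x03=0x2C3
Byte[6]: stream ended, expected continuation. INVALID

Answer: 6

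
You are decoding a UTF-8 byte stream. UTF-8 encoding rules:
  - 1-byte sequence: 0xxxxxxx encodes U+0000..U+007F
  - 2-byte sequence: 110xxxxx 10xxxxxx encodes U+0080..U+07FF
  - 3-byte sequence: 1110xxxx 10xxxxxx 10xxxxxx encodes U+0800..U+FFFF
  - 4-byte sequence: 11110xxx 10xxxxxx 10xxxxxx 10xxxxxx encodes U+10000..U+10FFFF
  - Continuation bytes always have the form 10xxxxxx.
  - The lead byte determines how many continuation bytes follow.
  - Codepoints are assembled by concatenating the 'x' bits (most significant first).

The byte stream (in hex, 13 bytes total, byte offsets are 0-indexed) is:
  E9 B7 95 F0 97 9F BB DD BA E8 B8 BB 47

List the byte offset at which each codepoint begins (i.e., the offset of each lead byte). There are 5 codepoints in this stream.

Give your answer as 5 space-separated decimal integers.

Answer: 0 3 7 9 12

Derivation:
Byte[0]=E9: 3-byte lead, need 2 cont bytes. acc=0x9
Byte[1]=B7: continuation. acc=(acc<<6)|0x37=0x277
Byte[2]=95: continuation. acc=(acc<<6)|0x15=0x9DD5
Completed: cp=U+9DD5 (starts at byte 0)
Byte[3]=F0: 4-byte lead, need 3 cont bytes. acc=0x0
Byte[4]=97: continuation. acc=(acc<<6)|0x17=0x17
Byte[5]=9F: continuation. acc=(acc<<6)|0x1F=0x5DF
Byte[6]=BB: continuation. acc=(acc<<6)|0x3B=0x177FB
Completed: cp=U+177FB (starts at byte 3)
Byte[7]=DD: 2-byte lead, need 1 cont bytes. acc=0x1D
Byte[8]=BA: continuation. acc=(acc<<6)|0x3A=0x77A
Completed: cp=U+077A (starts at byte 7)
Byte[9]=E8: 3-byte lead, need 2 cont bytes. acc=0x8
Byte[10]=B8: continuation. acc=(acc<<6)|0x38=0x238
Byte[11]=BB: continuation. acc=(acc<<6)|0x3B=0x8E3B
Completed: cp=U+8E3B (starts at byte 9)
Byte[12]=47: 1-byte ASCII. cp=U+0047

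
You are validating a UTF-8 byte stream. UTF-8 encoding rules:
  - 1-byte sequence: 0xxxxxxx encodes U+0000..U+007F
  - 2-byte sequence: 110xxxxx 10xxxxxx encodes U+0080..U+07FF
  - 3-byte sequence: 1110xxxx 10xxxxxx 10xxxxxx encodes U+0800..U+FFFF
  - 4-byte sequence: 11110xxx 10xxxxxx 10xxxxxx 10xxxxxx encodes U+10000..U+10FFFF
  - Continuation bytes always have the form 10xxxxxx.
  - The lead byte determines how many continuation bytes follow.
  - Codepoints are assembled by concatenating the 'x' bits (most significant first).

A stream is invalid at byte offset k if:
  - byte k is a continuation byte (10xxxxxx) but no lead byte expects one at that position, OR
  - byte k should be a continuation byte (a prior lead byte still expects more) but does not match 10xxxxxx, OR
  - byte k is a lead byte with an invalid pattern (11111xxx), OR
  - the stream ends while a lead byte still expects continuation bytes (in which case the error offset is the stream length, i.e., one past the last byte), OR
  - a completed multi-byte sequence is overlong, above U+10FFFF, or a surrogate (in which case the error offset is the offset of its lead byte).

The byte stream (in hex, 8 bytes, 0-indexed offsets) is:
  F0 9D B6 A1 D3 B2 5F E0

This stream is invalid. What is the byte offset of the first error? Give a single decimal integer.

Answer: 8

Derivation:
Byte[0]=F0: 4-byte lead, need 3 cont bytes. acc=0x0
Byte[1]=9D: continuation. acc=(acc<<6)|0x1D=0x1D
Byte[2]=B6: continuation. acc=(acc<<6)|0x36=0x776
Byte[3]=A1: continuation. acc=(acc<<6)|0x21=0x1DDA1
Completed: cp=U+1DDA1 (starts at byte 0)
Byte[4]=D3: 2-byte lead, need 1 cont bytes. acc=0x13
Byte[5]=B2: continuation. acc=(acc<<6)|0x32=0x4F2
Completed: cp=U+04F2 (starts at byte 4)
Byte[6]=5F: 1-byte ASCII. cp=U+005F
Byte[7]=E0: 3-byte lead, need 2 cont bytes. acc=0x0
Byte[8]: stream ended, expected continuation. INVALID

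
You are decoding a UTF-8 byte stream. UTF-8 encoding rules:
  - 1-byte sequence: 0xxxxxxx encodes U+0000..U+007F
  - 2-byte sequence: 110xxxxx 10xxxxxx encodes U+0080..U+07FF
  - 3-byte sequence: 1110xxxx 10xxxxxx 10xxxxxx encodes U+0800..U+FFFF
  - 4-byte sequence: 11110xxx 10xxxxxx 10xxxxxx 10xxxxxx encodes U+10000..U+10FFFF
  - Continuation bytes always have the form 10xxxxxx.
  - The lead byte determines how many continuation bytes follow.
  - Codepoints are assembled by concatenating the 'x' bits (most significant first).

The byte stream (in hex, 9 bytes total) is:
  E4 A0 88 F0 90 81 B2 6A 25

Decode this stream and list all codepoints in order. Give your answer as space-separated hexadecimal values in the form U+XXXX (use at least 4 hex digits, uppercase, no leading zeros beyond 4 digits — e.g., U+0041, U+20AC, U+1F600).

Answer: U+4808 U+10072 U+006A U+0025

Derivation:
Byte[0]=E4: 3-byte lead, need 2 cont bytes. acc=0x4
Byte[1]=A0: continuation. acc=(acc<<6)|0x20=0x120
Byte[2]=88: continuation. acc=(acc<<6)|0x08=0x4808
Completed: cp=U+4808 (starts at byte 0)
Byte[3]=F0: 4-byte lead, need 3 cont bytes. acc=0x0
Byte[4]=90: continuation. acc=(acc<<6)|0x10=0x10
Byte[5]=81: continuation. acc=(acc<<6)|0x01=0x401
Byte[6]=B2: continuation. acc=(acc<<6)|0x32=0x10072
Completed: cp=U+10072 (starts at byte 3)
Byte[7]=6A: 1-byte ASCII. cp=U+006A
Byte[8]=25: 1-byte ASCII. cp=U+0025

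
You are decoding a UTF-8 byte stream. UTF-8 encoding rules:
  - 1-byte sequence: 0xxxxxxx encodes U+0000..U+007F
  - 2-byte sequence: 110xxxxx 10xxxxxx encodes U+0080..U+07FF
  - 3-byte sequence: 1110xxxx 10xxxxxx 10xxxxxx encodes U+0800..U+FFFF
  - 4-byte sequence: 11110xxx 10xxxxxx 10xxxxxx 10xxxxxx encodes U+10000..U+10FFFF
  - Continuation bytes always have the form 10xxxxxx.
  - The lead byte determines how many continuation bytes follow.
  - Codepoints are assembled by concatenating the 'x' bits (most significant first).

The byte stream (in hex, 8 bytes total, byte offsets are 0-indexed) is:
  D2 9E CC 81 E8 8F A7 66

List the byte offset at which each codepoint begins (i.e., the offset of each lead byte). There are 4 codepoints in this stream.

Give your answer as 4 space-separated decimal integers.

Byte[0]=D2: 2-byte lead, need 1 cont bytes. acc=0x12
Byte[1]=9E: continuation. acc=(acc<<6)|0x1E=0x49E
Completed: cp=U+049E (starts at byte 0)
Byte[2]=CC: 2-byte lead, need 1 cont bytes. acc=0xC
Byte[3]=81: continuation. acc=(acc<<6)|0x01=0x301
Completed: cp=U+0301 (starts at byte 2)
Byte[4]=E8: 3-byte lead, need 2 cont bytes. acc=0x8
Byte[5]=8F: continuation. acc=(acc<<6)|0x0F=0x20F
Byte[6]=A7: continuation. acc=(acc<<6)|0x27=0x83E7
Completed: cp=U+83E7 (starts at byte 4)
Byte[7]=66: 1-byte ASCII. cp=U+0066

Answer: 0 2 4 7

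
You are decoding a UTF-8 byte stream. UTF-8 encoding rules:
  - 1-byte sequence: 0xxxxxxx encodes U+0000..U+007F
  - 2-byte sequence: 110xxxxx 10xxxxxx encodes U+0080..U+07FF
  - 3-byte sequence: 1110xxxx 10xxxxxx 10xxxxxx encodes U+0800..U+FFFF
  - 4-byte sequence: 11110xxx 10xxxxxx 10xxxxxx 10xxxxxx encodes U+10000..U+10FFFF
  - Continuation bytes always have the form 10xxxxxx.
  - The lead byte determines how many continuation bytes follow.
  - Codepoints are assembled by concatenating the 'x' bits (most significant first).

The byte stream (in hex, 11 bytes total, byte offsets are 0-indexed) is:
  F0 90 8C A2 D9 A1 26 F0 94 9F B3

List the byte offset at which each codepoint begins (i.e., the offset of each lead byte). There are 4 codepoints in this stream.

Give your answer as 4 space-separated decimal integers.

Answer: 0 4 6 7

Derivation:
Byte[0]=F0: 4-byte lead, need 3 cont bytes. acc=0x0
Byte[1]=90: continuation. acc=(acc<<6)|0x10=0x10
Byte[2]=8C: continuation. acc=(acc<<6)|0x0C=0x40C
Byte[3]=A2: continuation. acc=(acc<<6)|0x22=0x10322
Completed: cp=U+10322 (starts at byte 0)
Byte[4]=D9: 2-byte lead, need 1 cont bytes. acc=0x19
Byte[5]=A1: continuation. acc=(acc<<6)|0x21=0x661
Completed: cp=U+0661 (starts at byte 4)
Byte[6]=26: 1-byte ASCII. cp=U+0026
Byte[7]=F0: 4-byte lead, need 3 cont bytes. acc=0x0
Byte[8]=94: continuation. acc=(acc<<6)|0x14=0x14
Byte[9]=9F: continuation. acc=(acc<<6)|0x1F=0x51F
Byte[10]=B3: continuation. acc=(acc<<6)|0x33=0x147F3
Completed: cp=U+147F3 (starts at byte 7)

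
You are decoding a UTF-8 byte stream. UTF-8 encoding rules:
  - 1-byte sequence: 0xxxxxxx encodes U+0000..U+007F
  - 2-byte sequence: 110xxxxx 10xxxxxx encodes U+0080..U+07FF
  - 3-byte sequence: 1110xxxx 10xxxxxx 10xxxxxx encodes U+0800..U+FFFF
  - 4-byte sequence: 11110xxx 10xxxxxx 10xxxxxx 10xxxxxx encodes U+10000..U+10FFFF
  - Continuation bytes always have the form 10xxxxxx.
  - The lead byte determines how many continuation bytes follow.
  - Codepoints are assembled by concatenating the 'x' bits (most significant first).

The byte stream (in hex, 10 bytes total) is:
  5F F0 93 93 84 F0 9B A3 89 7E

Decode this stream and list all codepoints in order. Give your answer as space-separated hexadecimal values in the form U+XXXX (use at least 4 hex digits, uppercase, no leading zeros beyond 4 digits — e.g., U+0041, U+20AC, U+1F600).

Answer: U+005F U+134C4 U+1B8C9 U+007E

Derivation:
Byte[0]=5F: 1-byte ASCII. cp=U+005F
Byte[1]=F0: 4-byte lead, need 3 cont bytes. acc=0x0
Byte[2]=93: continuation. acc=(acc<<6)|0x13=0x13
Byte[3]=93: continuation. acc=(acc<<6)|0x13=0x4D3
Byte[4]=84: continuation. acc=(acc<<6)|0x04=0x134C4
Completed: cp=U+134C4 (starts at byte 1)
Byte[5]=F0: 4-byte lead, need 3 cont bytes. acc=0x0
Byte[6]=9B: continuation. acc=(acc<<6)|0x1B=0x1B
Byte[7]=A3: continuation. acc=(acc<<6)|0x23=0x6E3
Byte[8]=89: continuation. acc=(acc<<6)|0x09=0x1B8C9
Completed: cp=U+1B8C9 (starts at byte 5)
Byte[9]=7E: 1-byte ASCII. cp=U+007E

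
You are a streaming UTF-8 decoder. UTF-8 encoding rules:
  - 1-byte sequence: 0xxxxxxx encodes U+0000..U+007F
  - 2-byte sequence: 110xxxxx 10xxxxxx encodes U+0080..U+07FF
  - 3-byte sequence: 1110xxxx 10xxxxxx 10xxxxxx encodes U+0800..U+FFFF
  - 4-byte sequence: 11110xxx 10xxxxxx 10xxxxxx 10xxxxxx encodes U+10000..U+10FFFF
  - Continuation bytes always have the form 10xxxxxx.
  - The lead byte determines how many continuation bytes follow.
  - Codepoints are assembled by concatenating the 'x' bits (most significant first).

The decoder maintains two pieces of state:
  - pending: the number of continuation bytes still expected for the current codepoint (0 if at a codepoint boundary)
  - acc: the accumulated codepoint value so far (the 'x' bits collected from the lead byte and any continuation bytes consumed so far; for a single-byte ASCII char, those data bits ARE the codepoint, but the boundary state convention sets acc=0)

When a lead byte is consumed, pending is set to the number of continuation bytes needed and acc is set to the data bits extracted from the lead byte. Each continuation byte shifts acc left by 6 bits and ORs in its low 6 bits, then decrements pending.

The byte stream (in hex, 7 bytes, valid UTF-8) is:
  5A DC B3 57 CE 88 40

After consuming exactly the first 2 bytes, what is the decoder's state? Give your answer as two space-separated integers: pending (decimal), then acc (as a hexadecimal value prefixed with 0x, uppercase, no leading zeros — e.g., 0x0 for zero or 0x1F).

Answer: 1 0x1C

Derivation:
Byte[0]=5A: 1-byte. pending=0, acc=0x0
Byte[1]=DC: 2-byte lead. pending=1, acc=0x1C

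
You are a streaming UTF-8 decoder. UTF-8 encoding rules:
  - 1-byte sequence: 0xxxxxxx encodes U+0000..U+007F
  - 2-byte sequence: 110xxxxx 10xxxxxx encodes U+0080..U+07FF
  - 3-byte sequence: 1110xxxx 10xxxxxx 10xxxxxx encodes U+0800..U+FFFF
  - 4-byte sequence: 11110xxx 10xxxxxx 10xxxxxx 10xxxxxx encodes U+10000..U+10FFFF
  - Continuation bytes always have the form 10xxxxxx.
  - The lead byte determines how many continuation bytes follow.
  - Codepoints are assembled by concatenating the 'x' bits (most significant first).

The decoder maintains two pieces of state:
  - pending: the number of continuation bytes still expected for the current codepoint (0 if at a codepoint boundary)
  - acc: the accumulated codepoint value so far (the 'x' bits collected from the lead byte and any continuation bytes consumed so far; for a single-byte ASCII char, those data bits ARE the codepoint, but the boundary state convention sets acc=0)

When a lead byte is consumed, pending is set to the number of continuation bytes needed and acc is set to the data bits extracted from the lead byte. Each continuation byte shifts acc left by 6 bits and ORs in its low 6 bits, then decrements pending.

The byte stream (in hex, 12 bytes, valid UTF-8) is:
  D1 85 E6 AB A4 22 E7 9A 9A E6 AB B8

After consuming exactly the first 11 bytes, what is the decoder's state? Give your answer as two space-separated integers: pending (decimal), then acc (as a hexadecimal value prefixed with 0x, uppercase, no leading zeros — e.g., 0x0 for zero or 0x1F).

Byte[0]=D1: 2-byte lead. pending=1, acc=0x11
Byte[1]=85: continuation. acc=(acc<<6)|0x05=0x445, pending=0
Byte[2]=E6: 3-byte lead. pending=2, acc=0x6
Byte[3]=AB: continuation. acc=(acc<<6)|0x2B=0x1AB, pending=1
Byte[4]=A4: continuation. acc=(acc<<6)|0x24=0x6AE4, pending=0
Byte[5]=22: 1-byte. pending=0, acc=0x0
Byte[6]=E7: 3-byte lead. pending=2, acc=0x7
Byte[7]=9A: continuation. acc=(acc<<6)|0x1A=0x1DA, pending=1
Byte[8]=9A: continuation. acc=(acc<<6)|0x1A=0x769A, pending=0
Byte[9]=E6: 3-byte lead. pending=2, acc=0x6
Byte[10]=AB: continuation. acc=(acc<<6)|0x2B=0x1AB, pending=1

Answer: 1 0x1AB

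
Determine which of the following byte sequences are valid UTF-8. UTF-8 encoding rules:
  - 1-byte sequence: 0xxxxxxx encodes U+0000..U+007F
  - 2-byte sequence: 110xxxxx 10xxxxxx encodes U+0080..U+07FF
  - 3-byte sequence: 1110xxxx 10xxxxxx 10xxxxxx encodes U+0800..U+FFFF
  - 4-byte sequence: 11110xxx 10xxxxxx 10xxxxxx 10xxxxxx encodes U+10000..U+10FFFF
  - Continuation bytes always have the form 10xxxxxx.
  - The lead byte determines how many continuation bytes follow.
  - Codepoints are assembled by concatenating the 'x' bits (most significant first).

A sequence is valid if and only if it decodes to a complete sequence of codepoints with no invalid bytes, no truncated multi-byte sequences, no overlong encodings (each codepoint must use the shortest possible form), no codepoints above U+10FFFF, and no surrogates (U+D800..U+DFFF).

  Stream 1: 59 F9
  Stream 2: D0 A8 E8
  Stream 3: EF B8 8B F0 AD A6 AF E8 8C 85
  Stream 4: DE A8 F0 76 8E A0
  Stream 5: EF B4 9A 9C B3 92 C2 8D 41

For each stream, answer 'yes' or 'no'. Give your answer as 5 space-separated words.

Stream 1: error at byte offset 1. INVALID
Stream 2: error at byte offset 3. INVALID
Stream 3: decodes cleanly. VALID
Stream 4: error at byte offset 3. INVALID
Stream 5: error at byte offset 3. INVALID

Answer: no no yes no no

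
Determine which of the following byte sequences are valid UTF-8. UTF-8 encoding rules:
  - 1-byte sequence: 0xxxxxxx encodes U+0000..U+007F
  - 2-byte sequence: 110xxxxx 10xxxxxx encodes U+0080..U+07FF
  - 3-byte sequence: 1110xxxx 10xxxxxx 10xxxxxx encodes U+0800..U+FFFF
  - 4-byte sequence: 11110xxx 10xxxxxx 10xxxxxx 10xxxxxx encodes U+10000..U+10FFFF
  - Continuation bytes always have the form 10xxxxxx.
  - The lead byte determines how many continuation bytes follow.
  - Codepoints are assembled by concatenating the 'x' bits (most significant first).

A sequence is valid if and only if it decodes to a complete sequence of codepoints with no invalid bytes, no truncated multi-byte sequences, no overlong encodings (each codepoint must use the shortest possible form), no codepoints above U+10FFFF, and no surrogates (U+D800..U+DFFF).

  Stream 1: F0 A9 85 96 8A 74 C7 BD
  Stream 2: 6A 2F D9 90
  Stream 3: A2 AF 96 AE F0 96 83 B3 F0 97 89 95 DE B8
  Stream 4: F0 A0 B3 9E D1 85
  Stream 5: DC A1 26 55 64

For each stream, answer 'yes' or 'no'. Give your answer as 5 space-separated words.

Answer: no yes no yes yes

Derivation:
Stream 1: error at byte offset 4. INVALID
Stream 2: decodes cleanly. VALID
Stream 3: error at byte offset 0. INVALID
Stream 4: decodes cleanly. VALID
Stream 5: decodes cleanly. VALID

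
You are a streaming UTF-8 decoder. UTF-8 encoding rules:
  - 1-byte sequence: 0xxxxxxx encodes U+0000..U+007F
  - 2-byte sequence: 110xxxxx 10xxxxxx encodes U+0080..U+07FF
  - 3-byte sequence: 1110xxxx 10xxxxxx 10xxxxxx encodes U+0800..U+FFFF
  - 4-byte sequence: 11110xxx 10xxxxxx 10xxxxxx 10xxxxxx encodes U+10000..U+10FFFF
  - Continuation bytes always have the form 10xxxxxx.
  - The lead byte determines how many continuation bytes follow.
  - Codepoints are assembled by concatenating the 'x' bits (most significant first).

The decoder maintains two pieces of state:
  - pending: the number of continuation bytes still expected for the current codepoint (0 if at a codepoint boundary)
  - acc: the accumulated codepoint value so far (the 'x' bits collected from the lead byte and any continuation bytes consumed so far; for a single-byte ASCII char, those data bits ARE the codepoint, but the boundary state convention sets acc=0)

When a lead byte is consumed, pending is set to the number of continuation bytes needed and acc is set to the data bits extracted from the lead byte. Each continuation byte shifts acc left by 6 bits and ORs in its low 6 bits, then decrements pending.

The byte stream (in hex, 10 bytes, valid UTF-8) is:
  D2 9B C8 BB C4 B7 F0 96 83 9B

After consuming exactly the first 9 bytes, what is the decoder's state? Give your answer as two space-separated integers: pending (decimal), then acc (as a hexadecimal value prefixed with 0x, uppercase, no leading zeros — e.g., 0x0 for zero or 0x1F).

Byte[0]=D2: 2-byte lead. pending=1, acc=0x12
Byte[1]=9B: continuation. acc=(acc<<6)|0x1B=0x49B, pending=0
Byte[2]=C8: 2-byte lead. pending=1, acc=0x8
Byte[3]=BB: continuation. acc=(acc<<6)|0x3B=0x23B, pending=0
Byte[4]=C4: 2-byte lead. pending=1, acc=0x4
Byte[5]=B7: continuation. acc=(acc<<6)|0x37=0x137, pending=0
Byte[6]=F0: 4-byte lead. pending=3, acc=0x0
Byte[7]=96: continuation. acc=(acc<<6)|0x16=0x16, pending=2
Byte[8]=83: continuation. acc=(acc<<6)|0x03=0x583, pending=1

Answer: 1 0x583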